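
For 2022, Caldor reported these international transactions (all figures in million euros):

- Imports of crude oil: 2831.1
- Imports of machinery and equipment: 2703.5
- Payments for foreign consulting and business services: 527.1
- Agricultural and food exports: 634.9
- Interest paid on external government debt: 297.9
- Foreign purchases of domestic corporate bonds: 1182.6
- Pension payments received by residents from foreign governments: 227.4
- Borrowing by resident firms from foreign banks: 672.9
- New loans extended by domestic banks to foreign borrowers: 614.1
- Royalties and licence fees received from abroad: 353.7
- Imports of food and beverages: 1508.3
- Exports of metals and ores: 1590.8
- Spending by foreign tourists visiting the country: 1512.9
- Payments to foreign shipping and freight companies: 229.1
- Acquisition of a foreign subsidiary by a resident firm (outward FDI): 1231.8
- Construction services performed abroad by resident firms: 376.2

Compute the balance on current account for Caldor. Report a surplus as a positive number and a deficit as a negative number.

Goods: 1590.8 - 1508.3 + 634.9 - 2703.5 - 2831.1 = -4817.2
Services: -229.1 + 353.7 + 1512.9 + 376.2 - 527.1 = 1486.6
Primary income: -297.9
Secondary income: 227.4
Current account = (-4817.2) + 1486.6 + (-297.9) + 227.4 = -3401.1
(Excluded from the current account — financial account: foreign purchases of domestic corporate bonds 1182.6, borrowing by resident firms from foreign banks 672.9, new loans extended by domestic banks to foreign borrowers 614.1, acquisition of a foreign subsidiary by a resident firm (outward FDI) 1231.8.)

-3401.1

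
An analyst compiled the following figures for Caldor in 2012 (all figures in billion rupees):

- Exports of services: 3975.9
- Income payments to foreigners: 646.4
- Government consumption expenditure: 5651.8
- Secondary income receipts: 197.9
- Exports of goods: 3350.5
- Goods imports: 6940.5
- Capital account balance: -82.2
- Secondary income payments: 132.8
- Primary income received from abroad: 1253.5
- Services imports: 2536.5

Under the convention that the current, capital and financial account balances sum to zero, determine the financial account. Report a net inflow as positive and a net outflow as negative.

1560.6

Goods balance = 3350.5 - 6940.5 = -3590.0
Services balance = 3975.9 - 2536.5 = 1439.4
Trade balance (goods + services) = -3590.0 + 1439.4 = -2150.6
Net primary income = 1253.5 - 646.4 = 607.1
Net secondary income = 197.9 - 132.8 = 65.1
Current account = -2150.6 + 607.1 + 65.1 = -1478.4
Financial account = -(-1478.4 + (-82.2)) = 1560.6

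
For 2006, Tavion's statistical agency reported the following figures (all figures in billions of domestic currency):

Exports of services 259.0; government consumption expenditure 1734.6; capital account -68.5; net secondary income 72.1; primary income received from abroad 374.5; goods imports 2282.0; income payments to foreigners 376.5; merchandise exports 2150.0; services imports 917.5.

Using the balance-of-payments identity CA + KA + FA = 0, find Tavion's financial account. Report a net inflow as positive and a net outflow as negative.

Goods balance = 2150.0 - 2282.0 = -132.0
Services balance = 259.0 - 917.5 = -658.5
Trade balance (goods + services) = -132.0 + (-658.5) = -790.5
Net primary income = 374.5 - 376.5 = -2.0
Net secondary income = 72.1
Current account = -790.5 + (-2.0) + 72.1 = -720.4
Financial account = -(-720.4 + (-68.5)) = 788.9

788.9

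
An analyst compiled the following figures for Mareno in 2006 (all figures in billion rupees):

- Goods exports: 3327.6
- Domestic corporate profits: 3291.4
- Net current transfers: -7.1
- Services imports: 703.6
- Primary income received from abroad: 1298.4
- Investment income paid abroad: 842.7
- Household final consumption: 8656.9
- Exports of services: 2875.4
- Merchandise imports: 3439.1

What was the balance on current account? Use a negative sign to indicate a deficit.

2508.9

Goods balance = 3327.6 - 3439.1 = -111.5
Services balance = 2875.4 - 703.6 = 2171.8
Trade balance (goods + services) = -111.5 + 2171.8 = 2060.3
Net primary income = 1298.4 - 842.7 = 455.7
Net secondary income = -7.1
Current account = 2060.3 + 455.7 + (-7.1) = 2508.9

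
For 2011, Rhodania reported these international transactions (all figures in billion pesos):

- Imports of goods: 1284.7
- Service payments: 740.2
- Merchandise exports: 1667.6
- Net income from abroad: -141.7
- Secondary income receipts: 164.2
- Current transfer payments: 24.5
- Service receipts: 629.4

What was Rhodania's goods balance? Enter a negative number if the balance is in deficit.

382.9

Goods balance = 1667.6 - 1284.7 = 382.9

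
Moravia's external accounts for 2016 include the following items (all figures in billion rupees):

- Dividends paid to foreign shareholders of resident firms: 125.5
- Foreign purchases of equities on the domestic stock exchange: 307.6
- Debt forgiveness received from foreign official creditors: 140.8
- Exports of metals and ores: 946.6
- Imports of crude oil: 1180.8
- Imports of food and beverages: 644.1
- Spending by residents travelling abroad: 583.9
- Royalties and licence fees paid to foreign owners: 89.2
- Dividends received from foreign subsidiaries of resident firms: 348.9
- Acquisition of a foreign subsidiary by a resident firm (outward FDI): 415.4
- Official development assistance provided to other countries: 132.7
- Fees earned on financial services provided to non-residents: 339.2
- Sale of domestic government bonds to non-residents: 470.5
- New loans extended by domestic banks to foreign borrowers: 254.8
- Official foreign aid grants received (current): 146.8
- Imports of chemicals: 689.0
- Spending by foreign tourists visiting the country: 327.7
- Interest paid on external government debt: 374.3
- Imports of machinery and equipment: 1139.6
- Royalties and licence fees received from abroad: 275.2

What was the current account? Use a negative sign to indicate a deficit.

-2574.7

Goods: -1180.8 - 1139.6 + 946.6 - 644.1 - 689.0 = -2706.9
Services: 339.2 + 275.2 + 327.7 - 89.2 - 583.9 = 269.0
Primary income: -374.3 - 125.5 + 348.9 = -150.9
Secondary income: 146.8 - 132.7 = 14.1
Current account = (-2706.9) + 269.0 + (-150.9) + 14.1 = -2574.7
(Excluded from the current account — financial account: foreign purchases of equities on the domestic stock exchange 307.6, acquisition of a foreign subsidiary by a resident firm (outward FDI) 415.4, sale of domestic government bonds to non-residents 470.5, new loans extended by domestic banks to foreign borrowers 254.8; capital account: debt forgiveness received from foreign official creditors 140.8.)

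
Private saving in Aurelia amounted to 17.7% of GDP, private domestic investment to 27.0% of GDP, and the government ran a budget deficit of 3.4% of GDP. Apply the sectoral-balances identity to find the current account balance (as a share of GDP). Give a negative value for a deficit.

-12.7

By the sectoral-balances identity, CA = (S_private - I) + (T - G).
Private balance = 17.7 - 27.0 = -9.3
Government balance (T - G) = -3.4
CA = -9.3 + (-3.4) = -12.7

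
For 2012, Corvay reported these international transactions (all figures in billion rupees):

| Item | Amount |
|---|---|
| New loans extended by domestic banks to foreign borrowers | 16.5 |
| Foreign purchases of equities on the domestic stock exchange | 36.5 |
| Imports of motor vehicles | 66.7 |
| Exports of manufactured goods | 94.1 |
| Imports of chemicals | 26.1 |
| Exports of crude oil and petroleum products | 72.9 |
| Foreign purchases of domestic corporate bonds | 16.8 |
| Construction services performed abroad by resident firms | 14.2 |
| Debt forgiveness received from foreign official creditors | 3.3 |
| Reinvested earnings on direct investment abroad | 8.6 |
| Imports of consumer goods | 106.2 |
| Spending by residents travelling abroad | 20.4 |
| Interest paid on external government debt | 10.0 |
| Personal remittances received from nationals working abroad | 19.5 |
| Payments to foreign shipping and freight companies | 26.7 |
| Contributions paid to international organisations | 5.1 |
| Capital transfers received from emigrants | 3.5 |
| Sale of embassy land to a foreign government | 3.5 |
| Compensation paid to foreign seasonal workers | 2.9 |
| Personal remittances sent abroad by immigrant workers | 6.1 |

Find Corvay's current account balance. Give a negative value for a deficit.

Goods: -26.1 + 94.1 + 72.9 - 106.2 - 66.7 = -32.0
Services: -20.4 + 14.2 - 26.7 = -32.9
Primary income: -10.0 - 2.9 + 8.6 = -4.3
Secondary income: -5.1 + 19.5 - 6.1 = 8.3
Current account = (-32.0) + (-32.9) + (-4.3) + 8.3 = -60.9
(Excluded from the current account — financial account: new loans extended by domestic banks to foreign borrowers 16.5, foreign purchases of equities on the domestic stock exchange 36.5, foreign purchases of domestic corporate bonds 16.8; capital account: debt forgiveness received from foreign official creditors 3.3, capital transfers received from emigrants 3.5, sale of embassy land to a foreign government 3.5.)

-60.9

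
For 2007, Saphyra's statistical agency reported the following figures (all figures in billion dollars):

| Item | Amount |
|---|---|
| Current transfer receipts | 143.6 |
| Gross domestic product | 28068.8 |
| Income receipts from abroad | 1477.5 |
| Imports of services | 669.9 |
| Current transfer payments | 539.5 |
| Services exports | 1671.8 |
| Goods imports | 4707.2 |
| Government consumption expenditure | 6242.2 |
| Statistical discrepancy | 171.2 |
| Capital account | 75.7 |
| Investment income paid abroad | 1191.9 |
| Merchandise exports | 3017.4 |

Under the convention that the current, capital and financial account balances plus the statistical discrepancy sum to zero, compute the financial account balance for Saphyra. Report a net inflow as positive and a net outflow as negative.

Goods balance = 3017.4 - 4707.2 = -1689.8
Services balance = 1671.8 - 669.9 = 1001.9
Trade balance (goods + services) = -1689.8 + 1001.9 = -687.9
Net primary income = 1477.5 - 1191.9 = 285.6
Net secondary income = 143.6 - 539.5 = -395.9
Current account = -687.9 + 285.6 + (-395.9) = -798.2
Financial account = -(-798.2 + 75.7 + 171.2) = 551.3

551.3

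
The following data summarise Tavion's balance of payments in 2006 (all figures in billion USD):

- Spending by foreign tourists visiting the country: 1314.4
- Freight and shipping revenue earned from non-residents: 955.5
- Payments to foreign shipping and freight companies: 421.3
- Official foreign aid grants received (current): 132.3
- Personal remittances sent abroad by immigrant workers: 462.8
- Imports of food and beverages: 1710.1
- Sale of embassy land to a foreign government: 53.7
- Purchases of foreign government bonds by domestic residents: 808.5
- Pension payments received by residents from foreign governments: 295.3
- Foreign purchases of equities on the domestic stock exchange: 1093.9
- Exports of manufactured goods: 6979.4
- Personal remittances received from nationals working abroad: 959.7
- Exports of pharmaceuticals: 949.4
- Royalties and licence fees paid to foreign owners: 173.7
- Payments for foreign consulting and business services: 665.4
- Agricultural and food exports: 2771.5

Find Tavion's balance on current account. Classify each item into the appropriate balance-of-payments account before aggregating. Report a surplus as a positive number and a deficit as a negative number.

10924.2

Goods: 2771.5 - 1710.1 + 949.4 + 6979.4 = 8990.2
Services: 1314.4 - 173.7 + 955.5 - 665.4 - 421.3 = 1009.5
Secondary income: 959.7 + 132.3 + 295.3 - 462.8 = 924.5
Current account = 8990.2 + 1009.5 + 924.5 = 10924.2
(Excluded from the current account — capital account: sale of embassy land to a foreign government 53.7; financial account: purchases of foreign government bonds by domestic residents 808.5, foreign purchases of equities on the domestic stock exchange 1093.9.)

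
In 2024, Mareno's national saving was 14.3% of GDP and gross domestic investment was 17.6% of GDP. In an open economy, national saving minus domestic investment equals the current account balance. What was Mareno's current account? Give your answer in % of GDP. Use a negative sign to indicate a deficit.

-3.3

CA = S - I = 14.3 - 17.6 = -3.3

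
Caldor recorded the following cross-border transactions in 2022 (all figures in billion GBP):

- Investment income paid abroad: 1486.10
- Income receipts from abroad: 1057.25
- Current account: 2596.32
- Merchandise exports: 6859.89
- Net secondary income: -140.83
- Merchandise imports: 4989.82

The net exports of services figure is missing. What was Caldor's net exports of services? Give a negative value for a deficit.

Current account = goods balance + services balance + net primary income + net secondary income
Sum of the known components = 1300.39
Net exports of services = CA - (known components) = 2596.32 - 1300.39 = 1295.93

1295.93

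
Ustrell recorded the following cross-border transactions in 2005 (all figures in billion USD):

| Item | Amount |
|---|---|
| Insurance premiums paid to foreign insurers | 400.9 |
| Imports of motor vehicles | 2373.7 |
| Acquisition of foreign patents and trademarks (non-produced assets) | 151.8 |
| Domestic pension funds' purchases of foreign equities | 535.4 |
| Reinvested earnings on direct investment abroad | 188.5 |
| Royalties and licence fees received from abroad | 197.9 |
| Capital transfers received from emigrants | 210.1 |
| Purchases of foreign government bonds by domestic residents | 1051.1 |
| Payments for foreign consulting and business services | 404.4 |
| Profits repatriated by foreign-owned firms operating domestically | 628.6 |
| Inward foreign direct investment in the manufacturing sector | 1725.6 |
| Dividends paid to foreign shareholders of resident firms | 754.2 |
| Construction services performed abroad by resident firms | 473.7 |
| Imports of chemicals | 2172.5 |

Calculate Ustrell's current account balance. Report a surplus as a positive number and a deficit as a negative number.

-5874.2

Goods: -2172.5 - 2373.7 = -4546.2
Services: -404.4 + 473.7 - 400.9 + 197.9 = -133.7
Primary income: 188.5 - 754.2 - 628.6 = -1194.3
Current account = (-4546.2) + (-133.7) + (-1194.3) = -5874.2
(Excluded from the current account — capital account: acquisition of foreign patents and trademarks (non-produced assets) 151.8, capital transfers received from emigrants 210.1; financial account: domestic pension funds' purchases of foreign equities 535.4, purchases of foreign government bonds by domestic residents 1051.1, inward foreign direct investment in the manufacturing sector 1725.6.)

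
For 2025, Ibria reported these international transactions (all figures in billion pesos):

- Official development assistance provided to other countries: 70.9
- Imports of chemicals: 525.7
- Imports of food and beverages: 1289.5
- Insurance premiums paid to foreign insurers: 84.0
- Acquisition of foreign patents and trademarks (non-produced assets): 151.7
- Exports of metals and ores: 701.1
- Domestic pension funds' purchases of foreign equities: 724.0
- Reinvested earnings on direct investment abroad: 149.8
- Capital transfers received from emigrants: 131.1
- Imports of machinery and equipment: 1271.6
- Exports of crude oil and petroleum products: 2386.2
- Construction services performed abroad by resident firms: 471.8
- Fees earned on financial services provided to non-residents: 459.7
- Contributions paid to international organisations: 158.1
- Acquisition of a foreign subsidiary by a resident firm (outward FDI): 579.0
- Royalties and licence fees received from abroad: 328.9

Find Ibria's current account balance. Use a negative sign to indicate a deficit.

1097.7

Goods: 2386.2 - 525.7 - 1289.5 - 1271.6 + 701.1 = 0.5
Services: 328.9 + 459.7 + 471.8 - 84.0 = 1176.4
Primary income: 149.8
Secondary income: -158.1 - 70.9 = -229.0
Current account = 0.5 + 1176.4 + 149.8 + (-229.0) = 1097.7
(Excluded from the current account — capital account: acquisition of foreign patents and trademarks (non-produced assets) 151.7, capital transfers received from emigrants 131.1; financial account: domestic pension funds' purchases of foreign equities 724.0, acquisition of a foreign subsidiary by a resident firm (outward FDI) 579.0.)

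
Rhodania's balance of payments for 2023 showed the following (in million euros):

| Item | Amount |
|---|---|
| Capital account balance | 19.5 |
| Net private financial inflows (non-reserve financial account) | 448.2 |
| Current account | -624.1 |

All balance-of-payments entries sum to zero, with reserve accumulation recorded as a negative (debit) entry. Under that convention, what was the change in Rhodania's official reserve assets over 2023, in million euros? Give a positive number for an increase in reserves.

-156.4

Official reserve transactions balance = -((-624.1) + 19.5 + 448.2) = 156.4
An accumulation of reserves is recorded as a debit (negative entry), so the change in the stock of reserves is the negative of that balance.
Change in official reserves = -(156.4) = -156.4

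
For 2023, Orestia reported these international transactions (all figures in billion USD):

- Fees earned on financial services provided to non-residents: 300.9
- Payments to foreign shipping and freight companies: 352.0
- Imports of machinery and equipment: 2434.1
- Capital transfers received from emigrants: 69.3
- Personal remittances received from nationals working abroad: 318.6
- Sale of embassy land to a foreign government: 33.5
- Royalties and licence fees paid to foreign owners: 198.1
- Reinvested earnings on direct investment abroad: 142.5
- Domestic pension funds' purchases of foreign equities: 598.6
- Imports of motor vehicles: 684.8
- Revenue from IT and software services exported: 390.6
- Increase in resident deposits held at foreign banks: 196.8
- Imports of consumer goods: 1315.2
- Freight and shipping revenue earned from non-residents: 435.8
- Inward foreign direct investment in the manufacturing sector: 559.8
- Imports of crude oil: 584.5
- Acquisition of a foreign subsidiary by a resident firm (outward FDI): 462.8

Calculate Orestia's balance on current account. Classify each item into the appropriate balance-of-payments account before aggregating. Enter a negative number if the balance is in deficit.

Goods: -2434.1 - 684.8 - 1315.2 - 584.5 = -5018.6
Services: -198.1 - 352.0 + 300.9 + 390.6 + 435.8 = 577.2
Primary income: 142.5
Secondary income: 318.6
Current account = (-5018.6) + 577.2 + 142.5 + 318.6 = -3980.3
(Excluded from the current account — capital account: capital transfers received from emigrants 69.3, sale of embassy land to a foreign government 33.5; financial account: domestic pension funds' purchases of foreign equities 598.6, increase in resident deposits held at foreign banks 196.8, inward foreign direct investment in the manufacturing sector 559.8, acquisition of a foreign subsidiary by a resident firm (outward FDI) 462.8.)

-3980.3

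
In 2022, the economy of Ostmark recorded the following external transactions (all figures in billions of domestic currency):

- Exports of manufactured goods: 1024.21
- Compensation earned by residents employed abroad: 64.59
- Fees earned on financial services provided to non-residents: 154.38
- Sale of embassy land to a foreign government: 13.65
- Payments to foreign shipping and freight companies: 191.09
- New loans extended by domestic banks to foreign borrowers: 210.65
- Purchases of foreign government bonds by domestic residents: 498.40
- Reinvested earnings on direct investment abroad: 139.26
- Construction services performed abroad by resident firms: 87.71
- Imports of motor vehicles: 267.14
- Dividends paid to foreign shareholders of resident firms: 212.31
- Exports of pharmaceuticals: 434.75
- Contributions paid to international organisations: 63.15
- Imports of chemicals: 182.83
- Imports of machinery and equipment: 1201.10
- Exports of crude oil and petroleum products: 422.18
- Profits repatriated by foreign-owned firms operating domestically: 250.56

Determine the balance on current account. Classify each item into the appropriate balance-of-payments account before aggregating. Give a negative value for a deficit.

-41.10

Goods: 1024.21 + 422.18 - 182.83 - 1201.10 + 434.75 - 267.14 = 230.07
Services: 87.71 - 191.09 + 154.38 = 51.00
Primary income: -250.56 - 212.31 + 139.26 + 64.59 = -259.02
Secondary income: -63.15
Current account = 230.07 + 51.00 + (-259.02) + (-63.15) = -41.10
(Excluded from the current account — capital account: sale of embassy land to a foreign government 13.65; financial account: new loans extended by domestic banks to foreign borrowers 210.65, purchases of foreign government bonds by domestic residents 498.40.)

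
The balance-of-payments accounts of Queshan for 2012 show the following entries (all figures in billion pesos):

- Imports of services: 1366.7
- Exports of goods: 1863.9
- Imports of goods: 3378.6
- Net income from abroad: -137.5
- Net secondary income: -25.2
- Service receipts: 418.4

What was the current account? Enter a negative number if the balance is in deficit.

Goods balance = 1863.9 - 3378.6 = -1514.7
Services balance = 418.4 - 1366.7 = -948.3
Trade balance (goods + services) = -1514.7 + (-948.3) = -2463.0
Net primary income = -137.5
Net secondary income = -25.2
Current account = -2463.0 + (-137.5) + (-25.2) = -2625.7

-2625.7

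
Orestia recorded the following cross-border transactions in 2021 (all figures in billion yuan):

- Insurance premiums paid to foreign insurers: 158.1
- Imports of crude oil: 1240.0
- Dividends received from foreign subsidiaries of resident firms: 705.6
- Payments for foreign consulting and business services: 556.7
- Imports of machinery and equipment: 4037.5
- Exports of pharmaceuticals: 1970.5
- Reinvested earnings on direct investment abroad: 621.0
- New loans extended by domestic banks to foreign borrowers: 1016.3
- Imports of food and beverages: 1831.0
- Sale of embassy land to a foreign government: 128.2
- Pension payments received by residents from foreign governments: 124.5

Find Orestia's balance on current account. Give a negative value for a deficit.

Goods: -1831.0 - 1240.0 + 1970.5 - 4037.5 = -5138.0
Services: -556.7 - 158.1 = -714.8
Primary income: 621.0 + 705.6 = 1326.6
Secondary income: 124.5
Current account = (-5138.0) + (-714.8) + 1326.6 + 124.5 = -4401.7
(Excluded from the current account — financial account: new loans extended by domestic banks to foreign borrowers 1016.3; capital account: sale of embassy land to a foreign government 128.2.)

-4401.7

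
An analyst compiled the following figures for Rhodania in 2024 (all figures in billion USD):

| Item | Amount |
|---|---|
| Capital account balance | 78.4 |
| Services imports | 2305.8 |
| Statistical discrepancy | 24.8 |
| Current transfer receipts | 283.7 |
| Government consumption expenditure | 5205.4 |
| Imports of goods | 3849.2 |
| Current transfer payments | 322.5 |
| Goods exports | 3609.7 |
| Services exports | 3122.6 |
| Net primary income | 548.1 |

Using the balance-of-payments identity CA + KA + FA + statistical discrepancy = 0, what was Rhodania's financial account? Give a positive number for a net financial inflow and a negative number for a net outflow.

Goods balance = 3609.7 - 3849.2 = -239.5
Services balance = 3122.6 - 2305.8 = 816.8
Trade balance (goods + services) = -239.5 + 816.8 = 577.3
Net primary income = 548.1
Net secondary income = 283.7 - 322.5 = -38.8
Current account = 577.3 + 548.1 + (-38.8) = 1086.6
Financial account = -(1086.6 + 78.4 + 24.8) = -1189.8

-1189.8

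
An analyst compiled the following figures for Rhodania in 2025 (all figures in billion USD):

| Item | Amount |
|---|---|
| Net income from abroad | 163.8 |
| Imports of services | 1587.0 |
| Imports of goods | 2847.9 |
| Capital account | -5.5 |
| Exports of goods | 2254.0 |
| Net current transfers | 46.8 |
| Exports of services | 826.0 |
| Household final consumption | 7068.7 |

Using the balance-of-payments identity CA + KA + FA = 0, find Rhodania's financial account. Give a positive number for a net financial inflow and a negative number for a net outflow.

1149.8

Goods balance = 2254.0 - 2847.9 = -593.9
Services balance = 826.0 - 1587.0 = -761.0
Trade balance (goods + services) = -593.9 + (-761.0) = -1354.9
Net primary income = 163.8
Net secondary income = 46.8
Current account = -1354.9 + 163.8 + 46.8 = -1144.3
Financial account = -(-1144.3 + (-5.5)) = 1149.8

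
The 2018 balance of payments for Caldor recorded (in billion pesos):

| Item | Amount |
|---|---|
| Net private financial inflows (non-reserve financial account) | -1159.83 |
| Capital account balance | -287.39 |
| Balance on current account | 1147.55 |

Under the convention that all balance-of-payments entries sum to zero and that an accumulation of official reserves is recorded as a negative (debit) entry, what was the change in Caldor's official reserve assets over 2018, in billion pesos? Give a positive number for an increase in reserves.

-299.67

Official reserve transactions balance = -(1147.55 + (-287.39) + (-1159.83)) = 299.67
An accumulation of reserves is recorded as a debit (negative entry), so the change in the stock of reserves is the negative of that balance.
Change in official reserves = -(299.67) = -299.67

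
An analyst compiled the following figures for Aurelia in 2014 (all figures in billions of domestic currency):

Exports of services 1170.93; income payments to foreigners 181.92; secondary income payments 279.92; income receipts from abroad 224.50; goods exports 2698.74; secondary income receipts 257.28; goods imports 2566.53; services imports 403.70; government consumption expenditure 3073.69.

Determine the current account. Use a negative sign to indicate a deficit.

919.38

Goods balance = 2698.74 - 2566.53 = 132.21
Services balance = 1170.93 - 403.70 = 767.23
Trade balance (goods + services) = 132.21 + 767.23 = 899.44
Net primary income = 224.50 - 181.92 = 42.58
Net secondary income = 257.28 - 279.92 = -22.64
Current account = 899.44 + 42.58 + (-22.64) = 919.38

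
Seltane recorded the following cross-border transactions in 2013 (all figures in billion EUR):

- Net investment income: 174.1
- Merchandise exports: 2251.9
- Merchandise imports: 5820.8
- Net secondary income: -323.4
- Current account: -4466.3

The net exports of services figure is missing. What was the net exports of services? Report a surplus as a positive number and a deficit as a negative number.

-748.1

Current account = goods balance + services balance + net primary income + net secondary income
Sum of the known components = -3718.2
Net exports of services = CA - (known components) = -4466.3 - (-3718.2) = -748.1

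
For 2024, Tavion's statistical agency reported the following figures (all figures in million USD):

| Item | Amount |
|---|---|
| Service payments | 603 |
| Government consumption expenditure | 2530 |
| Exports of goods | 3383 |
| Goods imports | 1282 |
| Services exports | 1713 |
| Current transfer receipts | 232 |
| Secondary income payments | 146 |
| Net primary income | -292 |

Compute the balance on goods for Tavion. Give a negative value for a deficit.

2101

Goods balance = 3383 - 1282 = 2101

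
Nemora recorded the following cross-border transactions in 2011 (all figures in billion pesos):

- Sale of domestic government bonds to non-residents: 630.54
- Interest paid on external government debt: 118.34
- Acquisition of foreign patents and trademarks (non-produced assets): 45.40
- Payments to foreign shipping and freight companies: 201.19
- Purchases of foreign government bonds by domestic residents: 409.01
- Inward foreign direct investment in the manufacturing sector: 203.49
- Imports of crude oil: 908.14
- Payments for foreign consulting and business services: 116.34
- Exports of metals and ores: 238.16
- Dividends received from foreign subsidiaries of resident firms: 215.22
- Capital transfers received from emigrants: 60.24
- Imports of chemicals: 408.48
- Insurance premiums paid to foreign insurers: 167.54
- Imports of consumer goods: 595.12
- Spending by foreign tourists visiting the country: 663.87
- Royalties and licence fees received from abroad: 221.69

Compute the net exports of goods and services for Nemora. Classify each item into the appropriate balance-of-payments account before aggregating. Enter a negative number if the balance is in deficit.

Goods: -408.48 - 595.12 + 238.16 - 908.14 = -1673.58
Services: 221.69 + 663.87 - 116.34 - 167.54 - 201.19 = 400.49
Trade balance = -1673.58 + 400.49 = -1273.09
(Excluded from the trade balance — financial account: sale of domestic government bonds to non-residents 630.54, purchases of foreign government bonds by domestic residents 409.01, inward foreign direct investment in the manufacturing sector 203.49; primary income: interest paid on external government debt 118.34, dividends received from foreign subsidiaries of resident firms 215.22; capital account: acquisition of foreign patents and trademarks (non-produced assets) 45.40, capital transfers received from emigrants 60.24.)

-1273.09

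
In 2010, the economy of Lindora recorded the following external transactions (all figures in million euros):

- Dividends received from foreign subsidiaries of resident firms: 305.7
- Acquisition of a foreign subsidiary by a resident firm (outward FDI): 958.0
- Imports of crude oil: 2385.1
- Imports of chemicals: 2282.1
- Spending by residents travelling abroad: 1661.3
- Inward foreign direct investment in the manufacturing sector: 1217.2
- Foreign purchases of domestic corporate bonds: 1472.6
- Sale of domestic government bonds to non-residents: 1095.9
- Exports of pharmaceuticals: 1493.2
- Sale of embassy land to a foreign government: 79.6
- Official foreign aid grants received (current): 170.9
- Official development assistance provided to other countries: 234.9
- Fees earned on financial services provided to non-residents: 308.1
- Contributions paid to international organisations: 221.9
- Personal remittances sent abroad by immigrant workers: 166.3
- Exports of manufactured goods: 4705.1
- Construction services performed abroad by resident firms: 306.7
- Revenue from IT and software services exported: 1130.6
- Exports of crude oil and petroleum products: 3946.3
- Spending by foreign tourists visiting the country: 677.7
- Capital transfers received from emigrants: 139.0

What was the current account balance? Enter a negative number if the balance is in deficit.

Goods: -2282.1 + 3946.3 - 2385.1 + 1493.2 + 4705.1 = 5477.4
Services: -1661.3 + 677.7 + 1130.6 + 308.1 + 306.7 = 761.8
Primary income: 305.7
Secondary income: 170.9 - 166.3 - 234.9 - 221.9 = -452.2
Current account = 5477.4 + 761.8 + 305.7 + (-452.2) = 6092.7
(Excluded from the current account — financial account: acquisition of a foreign subsidiary by a resident firm (outward FDI) 958.0, inward foreign direct investment in the manufacturing sector 1217.2, foreign purchases of domestic corporate bonds 1472.6, sale of domestic government bonds to non-residents 1095.9; capital account: sale of embassy land to a foreign government 79.6, capital transfers received from emigrants 139.0.)

6092.7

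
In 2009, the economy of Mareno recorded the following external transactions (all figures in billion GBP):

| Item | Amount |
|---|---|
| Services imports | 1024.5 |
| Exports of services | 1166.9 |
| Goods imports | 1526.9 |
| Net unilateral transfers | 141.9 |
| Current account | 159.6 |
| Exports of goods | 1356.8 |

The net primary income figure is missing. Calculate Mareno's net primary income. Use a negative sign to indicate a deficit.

45.4

Current account = goods balance + services balance + net primary income + net secondary income
Sum of the known components = 114.2
Net primary income = CA - (known components) = 159.6 - 114.2 = 45.4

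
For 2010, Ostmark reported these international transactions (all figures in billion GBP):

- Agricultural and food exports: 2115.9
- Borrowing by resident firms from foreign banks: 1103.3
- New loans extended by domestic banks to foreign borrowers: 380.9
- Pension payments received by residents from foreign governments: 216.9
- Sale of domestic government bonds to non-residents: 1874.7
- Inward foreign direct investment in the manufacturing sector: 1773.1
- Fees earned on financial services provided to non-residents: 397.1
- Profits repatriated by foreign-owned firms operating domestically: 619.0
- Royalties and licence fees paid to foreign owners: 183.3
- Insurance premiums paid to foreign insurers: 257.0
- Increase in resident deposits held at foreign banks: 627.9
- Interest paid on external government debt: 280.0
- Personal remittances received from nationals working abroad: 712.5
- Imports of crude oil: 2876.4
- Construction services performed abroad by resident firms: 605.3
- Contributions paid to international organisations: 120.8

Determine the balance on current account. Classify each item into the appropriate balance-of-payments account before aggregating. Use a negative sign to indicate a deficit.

-288.8

Goods: -2876.4 + 2115.9 = -760.5
Services: -257.0 + 605.3 + 397.1 - 183.3 = 562.1
Primary income: -619.0 - 280.0 = -899.0
Secondary income: -120.8 + 216.9 + 712.5 = 808.6
Current account = (-760.5) + 562.1 + (-899.0) + 808.6 = -288.8
(Excluded from the current account — financial account: borrowing by resident firms from foreign banks 1103.3, new loans extended by domestic banks to foreign borrowers 380.9, sale of domestic government bonds to non-residents 1874.7, inward foreign direct investment in the manufacturing sector 1773.1, increase in resident deposits held at foreign banks 627.9.)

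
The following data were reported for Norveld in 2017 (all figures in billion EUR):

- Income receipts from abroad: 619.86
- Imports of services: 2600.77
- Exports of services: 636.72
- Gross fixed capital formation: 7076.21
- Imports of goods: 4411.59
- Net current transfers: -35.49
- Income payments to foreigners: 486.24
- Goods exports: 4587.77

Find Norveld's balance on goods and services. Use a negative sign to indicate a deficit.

-1787.87

Goods balance = 4587.77 - 4411.59 = 176.18
Services balance = 636.72 - 2600.77 = -1964.05
Trade balance (goods + services) = 176.18 + (-1964.05) = -1787.87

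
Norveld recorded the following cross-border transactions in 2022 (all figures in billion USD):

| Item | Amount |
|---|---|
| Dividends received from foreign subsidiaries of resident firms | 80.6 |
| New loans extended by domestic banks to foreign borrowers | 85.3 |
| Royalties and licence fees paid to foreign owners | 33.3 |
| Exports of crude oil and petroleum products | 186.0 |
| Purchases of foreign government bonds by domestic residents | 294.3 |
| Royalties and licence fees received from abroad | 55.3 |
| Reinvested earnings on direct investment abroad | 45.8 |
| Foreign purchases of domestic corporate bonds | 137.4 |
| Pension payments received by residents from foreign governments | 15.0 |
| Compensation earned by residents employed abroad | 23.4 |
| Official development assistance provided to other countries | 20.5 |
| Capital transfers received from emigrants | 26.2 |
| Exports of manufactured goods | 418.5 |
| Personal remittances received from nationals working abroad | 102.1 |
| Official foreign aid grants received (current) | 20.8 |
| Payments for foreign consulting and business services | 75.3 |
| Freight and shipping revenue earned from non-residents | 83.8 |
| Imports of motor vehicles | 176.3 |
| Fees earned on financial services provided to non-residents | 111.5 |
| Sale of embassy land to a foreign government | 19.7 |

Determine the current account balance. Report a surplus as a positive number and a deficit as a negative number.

Goods: 418.5 + 186.0 - 176.3 = 428.2
Services: 111.5 - 75.3 + 83.8 - 33.3 + 55.3 = 142.0
Primary income: 23.4 + 45.8 + 80.6 = 149.8
Secondary income: 102.1 + 20.8 - 20.5 + 15.0 = 117.4
Current account = 428.2 + 142.0 + 149.8 + 117.4 = 837.4
(Excluded from the current account — financial account: new loans extended by domestic banks to foreign borrowers 85.3, purchases of foreign government bonds by domestic residents 294.3, foreign purchases of domestic corporate bonds 137.4; capital account: capital transfers received from emigrants 26.2, sale of embassy land to a foreign government 19.7.)

837.4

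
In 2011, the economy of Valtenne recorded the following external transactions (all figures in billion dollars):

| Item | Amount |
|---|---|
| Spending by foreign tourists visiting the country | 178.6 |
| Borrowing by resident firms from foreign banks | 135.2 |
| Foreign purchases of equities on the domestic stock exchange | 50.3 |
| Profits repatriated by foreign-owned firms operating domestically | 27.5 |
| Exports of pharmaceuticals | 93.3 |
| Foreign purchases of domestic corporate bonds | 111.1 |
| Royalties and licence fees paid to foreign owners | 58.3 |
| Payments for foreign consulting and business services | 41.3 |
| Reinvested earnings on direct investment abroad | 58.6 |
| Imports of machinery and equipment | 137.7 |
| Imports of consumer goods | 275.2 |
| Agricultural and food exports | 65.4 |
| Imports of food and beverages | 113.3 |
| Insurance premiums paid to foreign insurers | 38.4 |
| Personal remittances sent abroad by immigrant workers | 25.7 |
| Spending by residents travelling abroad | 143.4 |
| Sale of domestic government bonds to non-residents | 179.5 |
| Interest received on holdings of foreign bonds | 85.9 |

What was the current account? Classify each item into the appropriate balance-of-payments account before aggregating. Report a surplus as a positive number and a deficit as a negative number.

-379.0

Goods: 93.3 - 275.2 - 113.3 - 137.7 + 65.4 = -367.5
Services: 178.6 - 41.3 - 143.4 - 58.3 - 38.4 = -102.8
Primary income: -27.5 + 85.9 + 58.6 = 117.0
Secondary income: -25.7
Current account = (-367.5) + (-102.8) + 117.0 + (-25.7) = -379.0
(Excluded from the current account — financial account: borrowing by resident firms from foreign banks 135.2, foreign purchases of equities on the domestic stock exchange 50.3, foreign purchases of domestic corporate bonds 111.1, sale of domestic government bonds to non-residents 179.5.)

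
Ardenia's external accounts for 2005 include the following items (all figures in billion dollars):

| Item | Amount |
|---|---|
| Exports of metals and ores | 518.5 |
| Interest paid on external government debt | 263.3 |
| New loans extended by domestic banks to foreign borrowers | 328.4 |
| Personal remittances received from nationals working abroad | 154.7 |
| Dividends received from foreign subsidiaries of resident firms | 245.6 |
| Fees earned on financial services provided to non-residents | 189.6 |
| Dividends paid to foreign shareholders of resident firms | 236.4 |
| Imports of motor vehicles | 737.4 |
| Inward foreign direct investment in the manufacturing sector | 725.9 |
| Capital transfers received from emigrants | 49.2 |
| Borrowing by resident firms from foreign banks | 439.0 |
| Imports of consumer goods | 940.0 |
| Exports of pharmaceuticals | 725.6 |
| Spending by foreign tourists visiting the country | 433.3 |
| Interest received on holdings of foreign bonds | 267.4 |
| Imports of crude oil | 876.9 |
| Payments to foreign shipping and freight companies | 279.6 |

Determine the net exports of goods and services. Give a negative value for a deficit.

Goods: -737.4 - 876.9 + 725.6 + 518.5 - 940.0 = -1310.2
Services: 433.3 + 189.6 - 279.6 = 343.3
Trade balance = -1310.2 + 343.3 = -966.9
(Excluded from the trade balance — primary income: interest paid on external government debt 263.3, dividends received from foreign subsidiaries of resident firms 245.6, dividends paid to foreign shareholders of resident firms 236.4, interest received on holdings of foreign bonds 267.4; financial account: new loans extended by domestic banks to foreign borrowers 328.4, inward foreign direct investment in the manufacturing sector 725.9, borrowing by resident firms from foreign banks 439.0; secondary income: personal remittances received from nationals working abroad 154.7; capital account: capital transfers received from emigrants 49.2.)

-966.9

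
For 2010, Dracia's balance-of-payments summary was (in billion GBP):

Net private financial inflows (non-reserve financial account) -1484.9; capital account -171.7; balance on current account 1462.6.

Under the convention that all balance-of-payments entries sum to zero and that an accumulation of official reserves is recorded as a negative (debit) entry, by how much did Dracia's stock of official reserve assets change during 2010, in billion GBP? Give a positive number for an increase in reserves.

Official reserve transactions balance = -(1462.6 + (-171.7) + (-1484.9)) = 194.0
An accumulation of reserves is recorded as a debit (negative entry), so the change in the stock of reserves is the negative of that balance.
Change in official reserves = -(194.0) = -194.0

-194.0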